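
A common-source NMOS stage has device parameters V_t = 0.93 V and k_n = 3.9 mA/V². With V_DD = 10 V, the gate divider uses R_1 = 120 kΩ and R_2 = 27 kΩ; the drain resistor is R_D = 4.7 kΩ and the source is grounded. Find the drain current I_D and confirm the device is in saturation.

I_D ≈ 1.6 mA

V_G = V_DD·R_2/(R_1+R_2) = 10×27/147 = 1.84 V. With the source grounded, V_GS = V_G = 1.84 V.
Assume saturation: I_D = (k_n/2)(V_GS − V_t)² = (3.9/2)×(1.84 − 0.93)² = 1.95×0.907² = 1.6 mA.
V_DS = V_DD − I_D·R_D = 10 − 1.6×4.7 = 2.46 V.
Saturation requires V_DS ≥ V_GS − V_t = 0.907 V; 2.46 ≥ 0.907 ✓.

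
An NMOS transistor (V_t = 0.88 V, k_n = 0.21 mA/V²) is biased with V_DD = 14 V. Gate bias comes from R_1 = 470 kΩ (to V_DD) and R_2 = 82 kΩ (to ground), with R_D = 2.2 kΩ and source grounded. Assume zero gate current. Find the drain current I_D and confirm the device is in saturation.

I_D ≈ 0.15 mA

V_G = V_DD·R_2/(R_1+R_2) = 14×82/552 = 2.08 V. With the source grounded, V_GS = V_G = 2.08 V.
Assume saturation: I_D = (k_n/2)(V_GS − V_t)² = (0.21/2)×(2.08 − 0.88)² = 0.105×1.2² = 0.151 mA.
V_DS = V_DD − I_D·R_D = 14 − 0.151×2.2 = 13.7 V.
Saturation requires V_DS ≥ V_GS − V_t = 1.2 V; 13.7 ≥ 1.2 ✓.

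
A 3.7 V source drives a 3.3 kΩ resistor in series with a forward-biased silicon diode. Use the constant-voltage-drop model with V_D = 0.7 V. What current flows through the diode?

I ≈ 0.91 mA

KVL around the loop: 3.7 = V_D + I·R = 0.7 + I × 3.3 kΩ.
So I = (3.7 − 0.7) / 3.3 kΩ = 3 / 3.3 = 0.909 mA.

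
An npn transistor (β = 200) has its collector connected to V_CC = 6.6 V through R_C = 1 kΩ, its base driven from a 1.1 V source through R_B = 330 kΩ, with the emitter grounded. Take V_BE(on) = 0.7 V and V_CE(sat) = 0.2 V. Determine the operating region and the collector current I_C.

Assume active. Base-emitter loop: I_B = (V_BB − V_BE)/R_B = (1.1 − 0.7)/330 = 0.00121 mA.
I_C = β·I_B = 200×0.00121 = 0.242 mA.
V_CE = V_CC − I_C·R_C = 6.6 − 0.242×1 = 6.36 V > V_CE(sat), so the active-region assumption holds.

active; I_C ≈ 0.24 mA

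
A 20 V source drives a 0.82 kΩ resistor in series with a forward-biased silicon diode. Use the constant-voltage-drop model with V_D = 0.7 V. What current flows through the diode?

KVL around the loop: 20 = V_D + I·R = 0.7 + I × 0.82 kΩ.
So I = (20 − 0.7) / 0.82 kΩ = 19.3 / 0.82 = 23.5 mA.

I ≈ 24 mA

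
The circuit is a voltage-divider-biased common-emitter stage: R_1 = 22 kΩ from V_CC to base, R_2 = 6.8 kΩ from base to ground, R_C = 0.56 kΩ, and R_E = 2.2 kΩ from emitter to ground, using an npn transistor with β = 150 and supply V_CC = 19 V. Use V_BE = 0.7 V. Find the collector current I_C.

I_C ≈ 1.7 mA

Thevenize the base divider: V_Th = V_CC·R_2/(R_1+R_2) = 19×6.8/28.8 = 4.49 V, R_Th = R_1‖R_2 = 5.19 kΩ.
Base-emitter loop: V_Th = I_B·R_Th + V_BE + (β+1)I_B·R_E, so I_B = (4.49 − 0.7) / (5.19 + 151×2.2) = 0.0112 mA.
I_C = β·I_B = 150×0.0112 = 1.68 mA, and I_E = (β+1)I_B = 1.69 mA.
V_CE = V_CC − I_C·R_C − I_E·R_E = 19 − 1.68×0.56 − 1.69×2.2 = 14.3 V.
V_CE = 14.3 V > 0.2 V confirms active-region operation.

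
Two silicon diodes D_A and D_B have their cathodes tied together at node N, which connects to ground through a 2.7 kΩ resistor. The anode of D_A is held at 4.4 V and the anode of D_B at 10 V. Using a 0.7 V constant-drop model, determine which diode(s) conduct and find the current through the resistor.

Only D_B conducts; I_R ≈ 3.4 mA

Assume both conduct. Then node N would need to be at both 4.4−0.7 = 3.7 V and 10−0.7 = 9.3 V, which is impossible.
Assume only D_B conducts: V_N = 10 − 0.7 = 9.3 V, so I_R = 9.3/2.7 = 3.44 mA.
Check D_A: its anode-to-cathode voltage is 4.4 − 9.3 = -4.9 V < 0.7 V, so it is off. The assumption is consistent.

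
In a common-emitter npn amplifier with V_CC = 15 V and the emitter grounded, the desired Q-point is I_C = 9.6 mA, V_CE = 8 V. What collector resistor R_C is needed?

Collector loop: V_CC = I_C·R_C + V_CE.
R_C = (V_CC − V_CE)/I_C = (15 − 8)/9.6 = 0.729 kΩ.

R_C ≈ 0.73 kΩ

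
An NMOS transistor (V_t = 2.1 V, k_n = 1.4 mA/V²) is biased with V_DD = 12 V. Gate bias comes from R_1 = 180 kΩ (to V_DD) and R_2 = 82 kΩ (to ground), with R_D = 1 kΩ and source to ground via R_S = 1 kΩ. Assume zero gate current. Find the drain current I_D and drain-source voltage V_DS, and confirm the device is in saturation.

V_G = V_DD·R_2/(R_1+R_2) = 12×82/262 = 3.76 V.
Assume saturation: I_D = (k_n/2)(V_GS − V_t)² with V_GS = V_G − I_D·R_S = 3.76 − 1·I_D.
Substituting gives 0.7·I_D² − 3.32·I_D + 1.92 = 0, with roots I_D = 0.674 or 4.07 mA.
The root I_D = 4.07 mA gives V_GS = -0.31 V ≤ V_t, so take I_D = 0.674 mA.
Then V_GS = 3.08 V and V_DS = V_DD − I_D(R_D+R_S) = 12 − 0.674×2 = 10.7 V.
Saturation requires V_DS ≥ V_GS − V_t = 0.981 V; 10.7 ≥ 0.981 ✓.

I_D ≈ 0.67 mA, V_DS ≈ 11 V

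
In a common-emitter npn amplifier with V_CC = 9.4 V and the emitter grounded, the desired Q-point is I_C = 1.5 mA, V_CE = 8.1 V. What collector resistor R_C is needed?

Collector loop: V_CC = I_C·R_C + V_CE.
R_C = (V_CC − V_CE)/I_C = (9.4 − 8.1)/1.5 = 0.867 kΩ.

R_C ≈ 0.87 kΩ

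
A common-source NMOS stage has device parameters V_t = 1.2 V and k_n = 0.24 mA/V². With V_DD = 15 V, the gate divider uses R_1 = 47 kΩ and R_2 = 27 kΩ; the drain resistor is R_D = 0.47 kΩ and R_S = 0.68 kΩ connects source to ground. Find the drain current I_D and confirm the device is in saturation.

V_G = V_DD·R_2/(R_1+R_2) = 15×27/74 = 5.47 V.
Assume saturation: I_D = (k_n/2)(V_GS − V_t)² with V_GS = V_G − I_D·R_S = 5.47 − 0.68·I_D.
Substituting gives 0.0555·I_D² − 1.7·I_D + 2.19 = 0, with roots I_D = 1.35 or 29.2 mA.
The root I_D = 29.2 mA gives V_GS = -14.4 V ≤ V_t, so take I_D = 1.35 mA.
Then V_GS = 4.55 V and V_DS = V_DD − I_D(R_D+R_S) = 15 − 1.35×1.15 = 13.4 V.
Saturation requires V_DS ≥ V_GS − V_t = 3.35 V; 13.4 ≥ 3.35 ✓.

I_D ≈ 1.4 mA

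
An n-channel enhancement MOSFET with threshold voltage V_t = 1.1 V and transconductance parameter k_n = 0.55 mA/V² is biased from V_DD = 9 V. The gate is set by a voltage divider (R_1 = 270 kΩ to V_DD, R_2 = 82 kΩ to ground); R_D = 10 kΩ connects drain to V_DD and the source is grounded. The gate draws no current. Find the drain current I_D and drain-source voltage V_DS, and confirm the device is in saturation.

I_D ≈ 0.27 mA, V_DS ≈ 6.3 V

V_G = V_DD·R_2/(R_1+R_2) = 9×82/352 = 2.1 V. With the source grounded, V_GS = V_G = 2.1 V.
Assume saturation: I_D = (k_n/2)(V_GS − V_t)² = (0.55/2)×(2.1 − 1.1)² = 0.275×0.997² = 0.273 mA.
V_DS = V_DD − I_D·R_D = 9 − 0.273×10 = 6.27 V.
Saturation requires V_DS ≥ V_GS − V_t = 0.997 V; 6.27 ≥ 0.997 ✓.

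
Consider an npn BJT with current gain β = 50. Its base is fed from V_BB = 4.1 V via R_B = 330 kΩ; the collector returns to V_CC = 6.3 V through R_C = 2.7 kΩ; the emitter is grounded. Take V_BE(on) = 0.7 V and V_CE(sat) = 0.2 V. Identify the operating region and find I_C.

Assume active. Base-emitter loop: I_B = (V_BB − V_BE)/R_B = (4.1 − 0.7)/330 = 0.0103 mA.
I_C = β·I_B = 50×0.0103 = 0.515 mA.
V_CE = V_CC − I_C·R_C = 6.3 − 0.515×2.7 = 4.91 V > V_CE(sat), so the active-region assumption holds.

active; I_C ≈ 0.52 mA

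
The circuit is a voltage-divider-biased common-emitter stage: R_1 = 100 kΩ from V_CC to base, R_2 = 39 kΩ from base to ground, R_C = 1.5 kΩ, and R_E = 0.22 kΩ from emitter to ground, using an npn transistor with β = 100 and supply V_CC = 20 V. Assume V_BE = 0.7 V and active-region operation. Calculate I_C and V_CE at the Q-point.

I_C ≈ 9.8 mA, V_CE ≈ 3.2 V

Thevenize the base divider: V_Th = V_CC·R_2/(R_1+R_2) = 20×39/139 = 5.61 V, R_Th = R_1‖R_2 = 28.1 kΩ.
Base-emitter loop: V_Th = I_B·R_Th + V_BE + (β+1)I_B·R_E, so I_B = (5.61 − 0.7) / (28.1 + 101×0.22) = 0.0977 mA.
I_C = β·I_B = 100×0.0977 = 9.77 mA, and I_E = (β+1)I_B = 9.87 mA.
V_CE = V_CC − I_C·R_C − I_E·R_E = 20 − 9.77×1.5 − 9.87×0.22 = 3.18 V.
V_CE = 3.18 V > 0.2 V confirms active-region operation.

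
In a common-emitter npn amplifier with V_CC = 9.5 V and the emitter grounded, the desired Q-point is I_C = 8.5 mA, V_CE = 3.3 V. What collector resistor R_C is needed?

Collector loop: V_CC = I_C·R_C + V_CE.
R_C = (V_CC − V_CE)/I_C = (9.5 − 3.3)/8.5 = 0.729 kΩ.

R_C ≈ 0.73 kΩ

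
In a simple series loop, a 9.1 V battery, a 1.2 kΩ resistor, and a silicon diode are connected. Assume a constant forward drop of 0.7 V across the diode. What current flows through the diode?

KVL around the loop: 9.1 = V_D + I·R = 0.7 + I × 1.2 kΩ.
So I = (9.1 − 0.7) / 1.2 kΩ = 8.4 / 1.2 = 7 mA.

I ≈ 7 mA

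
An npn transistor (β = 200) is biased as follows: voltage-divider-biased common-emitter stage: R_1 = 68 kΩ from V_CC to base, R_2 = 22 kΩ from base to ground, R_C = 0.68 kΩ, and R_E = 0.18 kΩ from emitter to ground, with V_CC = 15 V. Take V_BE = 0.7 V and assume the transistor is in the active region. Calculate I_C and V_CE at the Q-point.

I_C ≈ 11 mA, V_CE ≈ 5.3 V

Thevenize the base divider: V_Th = V_CC·R_2/(R_1+R_2) = 15×22/90 = 3.67 V, R_Th = R_1‖R_2 = 16.6 kΩ.
Base-emitter loop: V_Th = I_B·R_Th + V_BE + (β+1)I_B·R_E, so I_B = (3.67 − 0.7) / (16.6 + 201×0.18) = 0.0562 mA.
I_C = β·I_B = 200×0.0562 = 11.2 mA, and I_E = (β+1)I_B = 11.3 mA.
V_CE = V_CC − I_C·R_C − I_E·R_E = 15 − 11.2×0.68 − 11.3×0.18 = 5.33 V.
V_CE = 5.33 V > 0.2 V confirms active-region operation.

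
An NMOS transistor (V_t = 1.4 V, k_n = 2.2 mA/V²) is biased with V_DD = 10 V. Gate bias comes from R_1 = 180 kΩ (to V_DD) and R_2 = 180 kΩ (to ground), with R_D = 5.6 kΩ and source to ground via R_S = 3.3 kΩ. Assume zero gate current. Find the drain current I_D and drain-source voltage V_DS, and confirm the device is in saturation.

V_G = V_DD·R_2/(R_1+R_2) = 10×180/360 = 5 V.
Assume saturation: I_D = (k_n/2)(V_GS − V_t)² with V_GS = V_G − I_D·R_S = 5 − 3.3·I_D.
Substituting gives 12·I_D² − 27.1·I_D + 14.3 = 0, with roots I_D = 0.828 or 1.44 mA.
The root I_D = 1.44 mA gives V_GS = 0.257 V ≤ V_t, so take I_D = 0.828 mA.
Then V_GS = 2.27 V and V_DS = V_DD − I_D(R_D+R_S) = 10 − 0.828×8.9 = 2.63 V.
Saturation requires V_DS ≥ V_GS − V_t = 0.868 V; 2.63 ≥ 0.868 ✓.

I_D ≈ 0.83 mA, V_DS ≈ 2.6 V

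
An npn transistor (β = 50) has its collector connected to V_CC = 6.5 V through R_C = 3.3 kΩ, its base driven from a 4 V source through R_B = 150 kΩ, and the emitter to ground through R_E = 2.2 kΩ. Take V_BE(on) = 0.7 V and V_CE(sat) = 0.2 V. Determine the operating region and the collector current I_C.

active; I_C ≈ 0.63 mA

Assume active. Base-emitter loop: I_B = (V_BB − V_BE)/(R_B + (β+1)R_E) = (4 − 0.7)/(150 + 51×2.2) = 0.0126 mA.
I_C = β·I_B = 50×0.0126 = 0.629 mA.
V_CE = V_CC − I_C·R_C − I_E·R_E = 6.5 − 0.629×3.3 − 0.642×2.2 = 3.01 V > V_CE(sat), so the active-region assumption holds.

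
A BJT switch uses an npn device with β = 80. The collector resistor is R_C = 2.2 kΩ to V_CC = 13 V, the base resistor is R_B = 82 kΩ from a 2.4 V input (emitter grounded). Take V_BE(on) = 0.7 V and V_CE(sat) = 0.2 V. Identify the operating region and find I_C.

Assume active. Base-emitter loop: I_B = (V_BB − V_BE)/R_B = (2.4 − 0.7)/82 = 0.0207 mA.
I_C = β·I_B = 80×0.0207 = 1.66 mA.
V_CE = V_CC − I_C·R_C = 13 − 1.66×2.2 = 9.35 V > V_CE(sat), so the active-region assumption holds.

active; I_C ≈ 1.7 mA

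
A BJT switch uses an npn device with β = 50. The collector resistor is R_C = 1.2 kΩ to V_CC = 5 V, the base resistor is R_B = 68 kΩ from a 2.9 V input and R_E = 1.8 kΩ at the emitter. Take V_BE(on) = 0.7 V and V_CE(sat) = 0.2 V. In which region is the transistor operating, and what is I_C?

Assume active. Base-emitter loop: I_B = (V_BB − V_BE)/(R_B + (β+1)R_E) = (2.9 − 0.7)/(68 + 51×1.8) = 0.0138 mA.
I_C = β·I_B = 50×0.0138 = 0.688 mA.
V_CE = V_CC − I_C·R_C − I_E·R_E = 5 − 0.688×1.2 − 0.702×1.8 = 2.91 V > V_CE(sat), so the active-region assumption holds.

active; I_C ≈ 0.69 mA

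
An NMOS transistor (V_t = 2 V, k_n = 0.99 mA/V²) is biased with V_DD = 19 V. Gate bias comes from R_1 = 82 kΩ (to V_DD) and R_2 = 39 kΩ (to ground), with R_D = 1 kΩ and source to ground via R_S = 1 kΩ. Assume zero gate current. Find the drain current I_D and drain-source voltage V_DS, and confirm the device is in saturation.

I_D ≈ 2.1 mA, V_DS ≈ 15 V

V_G = V_DD·R_2/(R_1+R_2) = 19×39/121 = 6.12 V.
Assume saturation: I_D = (k_n/2)(V_GS − V_t)² with V_GS = V_G − I_D·R_S = 6.12 − 1·I_D.
Substituting gives 0.495·I_D² − 5.08·I_D + 8.42 = 0, with roots I_D = 2.08 or 8.19 mA.
The root I_D = 8.19 mA gives V_GS = -2.07 V ≤ V_t, so take I_D = 2.08 mA.
Then V_GS = 4.05 V and V_DS = V_DD − I_D(R_D+R_S) = 19 − 2.08×2 = 14.8 V.
Saturation requires V_DS ≥ V_GS − V_t = 2.05 V; 14.8 ≥ 2.05 ✓.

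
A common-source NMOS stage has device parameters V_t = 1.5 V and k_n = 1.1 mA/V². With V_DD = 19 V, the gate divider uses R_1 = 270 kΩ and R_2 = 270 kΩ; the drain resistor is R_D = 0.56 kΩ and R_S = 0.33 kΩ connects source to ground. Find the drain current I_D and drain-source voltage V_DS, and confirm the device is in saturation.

I_D ≈ 11 mA, V_DS ≈ 9.4 V

V_G = V_DD·R_2/(R_1+R_2) = 19×270/540 = 9.5 V.
Assume saturation: I_D = (k_n/2)(V_GS − V_t)² with V_GS = V_G − I_D·R_S = 9.5 − 0.33·I_D.
Substituting gives 0.0599·I_D² − 3.9·I_D + 35.2 = 0, with roots I_D = 10.8 or 54.4 mA.
The root I_D = 54.4 mA gives V_GS = -8.44 V ≤ V_t, so take I_D = 10.8 mA.
Then V_GS = 5.93 V and V_DS = V_DD − I_D(R_D+R_S) = 19 − 10.8×0.89 = 9.38 V.
Saturation requires V_DS ≥ V_GS − V_t = 4.43 V; 9.38 ≥ 4.43 ✓.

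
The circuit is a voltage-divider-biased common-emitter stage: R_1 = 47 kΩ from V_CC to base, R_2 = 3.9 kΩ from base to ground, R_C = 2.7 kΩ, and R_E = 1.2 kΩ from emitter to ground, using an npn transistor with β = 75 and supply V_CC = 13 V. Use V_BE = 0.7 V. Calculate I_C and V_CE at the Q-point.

I_C ≈ 0.23 mA, V_CE ≈ 12 V

Thevenize the base divider: V_Th = V_CC·R_2/(R_1+R_2) = 13×3.9/50.9 = 0.996 V, R_Th = R_1‖R_2 = 3.6 kΩ.
Base-emitter loop: V_Th = I_B·R_Th + V_BE + (β+1)I_B·R_E, so I_B = (0.996 − 0.7) / (3.6 + 76×1.2) = 0.00312 mA.
I_C = β·I_B = 75×0.00312 = 0.234 mA, and I_E = (β+1)I_B = 0.237 mA.
V_CE = V_CC − I_C·R_C − I_E·R_E = 13 − 0.234×2.7 − 0.237×1.2 = 12.1 V.
V_CE = 12.1 V > 0.2 V confirms active-region operation.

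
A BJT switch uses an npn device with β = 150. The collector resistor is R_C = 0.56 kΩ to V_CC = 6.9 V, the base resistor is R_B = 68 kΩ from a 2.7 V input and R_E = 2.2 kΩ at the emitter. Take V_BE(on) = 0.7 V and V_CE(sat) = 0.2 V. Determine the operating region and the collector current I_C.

Assume active. Base-emitter loop: I_B = (V_BB − V_BE)/(R_B + (β+1)R_E) = (2.7 − 0.7)/(68 + 151×2.2) = 0.005 mA.
I_C = β·I_B = 150×0.005 = 0.75 mA.
V_CE = V_CC − I_C·R_C − I_E·R_E = 6.9 − 0.75×0.56 − 0.755×2.2 = 4.82 V > V_CE(sat), so the active-region assumption holds.

active; I_C ≈ 0.75 mA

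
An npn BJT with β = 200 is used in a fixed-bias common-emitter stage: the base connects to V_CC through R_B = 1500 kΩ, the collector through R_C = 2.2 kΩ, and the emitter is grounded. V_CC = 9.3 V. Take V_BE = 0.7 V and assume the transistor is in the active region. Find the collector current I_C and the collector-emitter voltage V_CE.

I_C ≈ 1.1 mA, V_CE ≈ 6.8 V

Base loop: V_CC = I_B·R_B + V_BE, so I_B = (9.3 − 0.7)/1500 kΩ = 0.00573 mA.
In the active region I_C = β·I_B = 200 × 0.00573 = 1.15 mA.
Collector loop: V_CE = V_CC − I_C·R_C = 9.3 − 1.15×2.2 = 6.78 V.
Since V_CE = 6.78 V > V_CE(sat) ≈ 0.2 V, the transistor is in the active region as assumed.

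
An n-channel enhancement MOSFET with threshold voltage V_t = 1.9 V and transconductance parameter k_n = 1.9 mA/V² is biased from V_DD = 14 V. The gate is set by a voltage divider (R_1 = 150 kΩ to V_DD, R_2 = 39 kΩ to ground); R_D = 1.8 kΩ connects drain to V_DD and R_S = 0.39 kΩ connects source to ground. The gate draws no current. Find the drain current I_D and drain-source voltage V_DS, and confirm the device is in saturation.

V_G = V_DD·R_2/(R_1+R_2) = 14×39/189 = 2.89 V.
Assume saturation: I_D = (k_n/2)(V_GS − V_t)² with V_GS = V_G − I_D·R_S = 2.89 − 0.39·I_D.
Substituting gives 0.144·I_D² − 1.73·I_D + 0.929 = 0, with roots I_D = 0.563 or 11.4 mA.
The root I_D = 11.4 mA gives V_GS = -1.57 V ≤ V_t, so take I_D = 0.563 mA.
Then V_GS = 2.67 V and V_DS = V_DD − I_D(R_D+R_S) = 14 − 0.563×2.19 = 12.8 V.
Saturation requires V_DS ≥ V_GS − V_t = 0.77 V; 12.8 ≥ 0.77 ✓.

I_D ≈ 0.56 mA, V_DS ≈ 13 V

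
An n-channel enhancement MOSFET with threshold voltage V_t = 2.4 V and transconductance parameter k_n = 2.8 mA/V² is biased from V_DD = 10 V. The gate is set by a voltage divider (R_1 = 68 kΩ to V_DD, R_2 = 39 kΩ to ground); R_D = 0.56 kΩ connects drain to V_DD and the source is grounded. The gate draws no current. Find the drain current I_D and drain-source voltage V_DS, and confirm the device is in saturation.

V_G = V_DD·R_2/(R_1+R_2) = 10×39/107 = 3.64 V. With the source grounded, V_GS = V_G = 3.64 V.
Assume saturation: I_D = (k_n/2)(V_GS − V_t)² = (2.8/2)×(3.64 − 2.4)² = 1.4×1.24² = 2.17 mA.
V_DS = V_DD − I_D·R_D = 10 − 2.17×0.56 = 8.79 V.
Saturation requires V_DS ≥ V_GS − V_t = 1.24 V; 8.79 ≥ 1.24 ✓.

I_D ≈ 2.2 mA, V_DS ≈ 8.8 V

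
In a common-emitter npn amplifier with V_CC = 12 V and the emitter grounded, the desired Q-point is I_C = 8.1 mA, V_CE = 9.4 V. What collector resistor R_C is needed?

Collector loop: V_CC = I_C·R_C + V_CE.
R_C = (V_CC − V_CE)/I_C = (12 − 9.4)/8.1 = 0.321 kΩ.

R_C ≈ 0.32 kΩ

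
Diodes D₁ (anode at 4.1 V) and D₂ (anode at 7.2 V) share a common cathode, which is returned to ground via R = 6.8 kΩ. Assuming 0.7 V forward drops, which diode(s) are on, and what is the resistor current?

Only D₂ conducts; I_R ≈ 0.96 mA

Assume both conduct. Then node N would need to be at both 4.1−0.7 = 3.4 V and 7.2−0.7 = 6.5 V, which is impossible.
Assume only D₂ conducts: V_N = 7.2 − 0.7 = 6.5 V, so I_R = 6.5/6.8 = 0.956 mA.
Check D₁: its anode-to-cathode voltage is 4.1 − 6.5 = -2.4 V < 0.7 V, so it is off. The assumption is consistent.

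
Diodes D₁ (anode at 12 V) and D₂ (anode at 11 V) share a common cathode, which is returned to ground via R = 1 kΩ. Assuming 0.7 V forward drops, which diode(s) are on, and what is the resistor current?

Assume both conduct. Then node N would need to be at both 12−0.7 = 11.3 V and 11−0.7 = 10.3 V, which is impossible.
Assume only D₁ conducts: V_N = 12 − 0.7 = 11.3 V, so I_R = 11.3/1 = 11.3 mA.
Check D₂: its anode-to-cathode voltage is 11 − 11.3 = -0.3 V < 0.7 V, so it is off. The assumption is consistent.

Only D₁ conducts; I_R ≈ 11 mA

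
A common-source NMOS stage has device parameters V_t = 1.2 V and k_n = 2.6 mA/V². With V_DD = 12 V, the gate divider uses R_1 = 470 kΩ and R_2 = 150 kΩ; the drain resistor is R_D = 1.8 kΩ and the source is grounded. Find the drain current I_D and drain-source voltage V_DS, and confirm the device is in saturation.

V_G = V_DD·R_2/(R_1+R_2) = 12×150/620 = 2.9 V. With the source grounded, V_GS = V_G = 2.9 V.
Assume saturation: I_D = (k_n/2)(V_GS − V_t)² = (2.6/2)×(2.9 − 1.2)² = 1.3×1.7² = 3.77 mA.
V_DS = V_DD − I_D·R_D = 12 − 3.77×1.8 = 5.21 V.
Saturation requires V_DS ≥ V_GS − V_t = 1.7 V; 5.21 ≥ 1.7 ✓.

I_D ≈ 3.8 mA, V_DS ≈ 5.2 V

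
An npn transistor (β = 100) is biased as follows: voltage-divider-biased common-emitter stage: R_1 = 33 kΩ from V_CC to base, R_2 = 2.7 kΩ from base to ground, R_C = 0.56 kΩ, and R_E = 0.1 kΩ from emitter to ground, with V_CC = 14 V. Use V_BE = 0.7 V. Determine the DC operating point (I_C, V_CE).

I_C ≈ 2.8 mA, V_CE ≈ 12 V

Thevenize the base divider: V_Th = V_CC·R_2/(R_1+R_2) = 14×2.7/35.7 = 1.06 V, R_Th = R_1‖R_2 = 2.5 kΩ.
Base-emitter loop: V_Th = I_B·R_Th + V_BE + (β+1)I_B·R_E, so I_B = (1.06 − 0.7) / (2.5 + 101×0.1) = 0.0285 mA.
I_C = β·I_B = 100×0.0285 = 2.85 mA, and I_E = (β+1)I_B = 2.88 mA.
V_CE = V_CC − I_C·R_C − I_E·R_E = 14 − 2.85×0.56 − 2.88×0.1 = 12.1 V.
V_CE = 12.1 V > 0.2 V confirms active-region operation.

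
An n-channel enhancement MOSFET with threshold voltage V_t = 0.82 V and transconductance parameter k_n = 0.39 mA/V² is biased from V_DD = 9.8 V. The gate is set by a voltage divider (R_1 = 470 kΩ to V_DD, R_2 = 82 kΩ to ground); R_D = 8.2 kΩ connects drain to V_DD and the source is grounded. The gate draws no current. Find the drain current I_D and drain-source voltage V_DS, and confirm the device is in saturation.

I_D ≈ 0.079 mA, V_DS ≈ 9.2 V

V_G = V_DD·R_2/(R_1+R_2) = 9.8×82/552 = 1.46 V. With the source grounded, V_GS = V_G = 1.46 V.
Assume saturation: I_D = (k_n/2)(V_GS − V_t)² = (0.39/2)×(1.46 − 0.82)² = 0.195×0.636² = 0.0788 mA.
V_DS = V_DD − I_D·R_D = 9.8 − 0.0788×8.2 = 9.15 V.
Saturation requires V_DS ≥ V_GS − V_t = 0.636 V; 9.15 ≥ 0.636 ✓.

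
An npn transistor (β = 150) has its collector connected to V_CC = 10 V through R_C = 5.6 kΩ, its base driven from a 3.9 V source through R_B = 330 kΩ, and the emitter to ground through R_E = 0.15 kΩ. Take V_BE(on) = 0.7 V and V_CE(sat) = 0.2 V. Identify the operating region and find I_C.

Assume active. Base-emitter loop: I_B = (V_BB − V_BE)/(R_B + (β+1)R_E) = (3.9 − 0.7)/(330 + 151×0.15) = 0.00907 mA.
I_C = β·I_B = 150×0.00907 = 1.36 mA.
V_CE = V_CC − I_C·R_C − I_E·R_E = 10 − 1.36×5.6 − 1.37×0.15 = 2.17 V > V_CE(sat), so the active-region assumption holds.

active; I_C ≈ 1.4 mA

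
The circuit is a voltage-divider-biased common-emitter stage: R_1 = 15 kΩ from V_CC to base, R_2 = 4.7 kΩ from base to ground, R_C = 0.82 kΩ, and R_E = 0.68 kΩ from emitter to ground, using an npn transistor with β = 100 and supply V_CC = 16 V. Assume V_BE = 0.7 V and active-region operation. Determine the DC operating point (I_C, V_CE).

Thevenize the base divider: V_Th = V_CC·R_2/(R_1+R_2) = 16×4.7/19.7 = 3.82 V, R_Th = R_1‖R_2 = 3.58 kΩ.
Base-emitter loop: V_Th = I_B·R_Th + V_BE + (β+1)I_B·R_E, so I_B = (3.82 − 0.7) / (3.58 + 101×0.68) = 0.0431 mA.
I_C = β·I_B = 100×0.0431 = 4.31 mA, and I_E = (β+1)I_B = 4.36 mA.
V_CE = V_CC − I_C·R_C − I_E·R_E = 16 − 4.31×0.82 − 4.36×0.68 = 9.5 V.
V_CE = 9.5 V > 0.2 V confirms active-region operation.

I_C ≈ 4.3 mA, V_CE ≈ 9.5 V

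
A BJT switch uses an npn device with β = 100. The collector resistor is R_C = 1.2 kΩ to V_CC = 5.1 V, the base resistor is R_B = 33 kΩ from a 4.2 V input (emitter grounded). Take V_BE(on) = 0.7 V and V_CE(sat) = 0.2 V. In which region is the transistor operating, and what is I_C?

Assume active: I_B = (4.2 − 0.7)/33 = 0.106 mA, giving I_C = β·I_B = 10.6 mA.
But then V_CE = 5.1 − 10.6×1.2 = -7.63 V < V_CE(sat) = 0.2 V — impossible in the active region.
So the transistor is saturated. With V_CE = 0.2 V, I_C = (V_CC − 0.2)/R_C = 4.9/1.2 = 4.08 mA.
Check: β·I_B = 10.6 mA > I_C = 4.08 mA, confirming saturation.

saturation; I_C ≈ 4.1 mA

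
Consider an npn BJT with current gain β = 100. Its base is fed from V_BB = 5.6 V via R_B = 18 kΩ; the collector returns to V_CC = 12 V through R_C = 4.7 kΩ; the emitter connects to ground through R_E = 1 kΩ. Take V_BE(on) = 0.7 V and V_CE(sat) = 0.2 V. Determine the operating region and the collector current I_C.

Assume active: I_B = (5.6 − 0.7)/(18 + 101×1) = 0.0412 mA, I_C = β·I_B = 4.12 mA.
Then V_CE = 12 − 4.12×4.7 − 4.16×1 = -11.5 V < 0.2 V — the active assumption fails.
Re-solve with V_CE = 0.2 V. KCL at the emitter: V_E/R_E = (V_BB−0.7−V_E)/R_B + (V_CC−0.2−V_E)/R_C, giving V_E = 2.19 V.
I_C = (V_CC − 0.2 − V_E)/R_C = (11.8 − 2.19)/4.7 = 2.04 mA.
Check: I_B = (4.9 − 2.19)/18 = 0.15 mA, and β·I_B = 15 mA > I_C, confirming saturation.

saturation; I_C ≈ 2 mA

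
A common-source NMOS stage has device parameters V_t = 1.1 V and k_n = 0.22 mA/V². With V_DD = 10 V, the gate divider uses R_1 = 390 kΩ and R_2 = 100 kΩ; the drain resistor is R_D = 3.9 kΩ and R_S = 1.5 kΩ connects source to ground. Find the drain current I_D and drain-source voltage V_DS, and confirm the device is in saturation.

V_G = V_DD·R_2/(R_1+R_2) = 10×100/490 = 2.04 V.
Assume saturation: I_D = (k_n/2)(V_GS − V_t)² with V_GS = V_G − I_D·R_S = 2.04 − 1.5·I_D.
Substituting gives 0.247·I_D² − 1.31·I_D + 0.0974 = 0, with roots I_D = 0.0754 or 5.22 mA.
The root I_D = 5.22 mA gives V_GS = -5.79 V ≤ V_t, so take I_D = 0.0754 mA.
Then V_GS = 1.93 V and V_DS = V_DD − I_D(R_D+R_S) = 10 − 0.0754×5.4 = 9.59 V.
Saturation requires V_DS ≥ V_GS − V_t = 0.828 V; 9.59 ≥ 0.828 ✓.

I_D ≈ 0.075 mA, V_DS ≈ 9.6 V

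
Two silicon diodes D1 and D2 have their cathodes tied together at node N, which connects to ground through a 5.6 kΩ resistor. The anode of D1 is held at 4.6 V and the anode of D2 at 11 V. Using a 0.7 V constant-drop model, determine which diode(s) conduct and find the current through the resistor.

Only D2 conducts; I_R ≈ 1.8 mA

Assume both conduct. Then node N would need to be at both 4.6−0.7 = 3.9 V and 11−0.7 = 10.3 V, which is impossible.
Assume only D2 conducts: V_N = 11 − 0.7 = 10.3 V, so I_R = 10.3/5.6 = 1.84 mA.
Check D1: its anode-to-cathode voltage is 4.6 − 10.3 = -5.7 V < 0.7 V, so it is off. The assumption is consistent.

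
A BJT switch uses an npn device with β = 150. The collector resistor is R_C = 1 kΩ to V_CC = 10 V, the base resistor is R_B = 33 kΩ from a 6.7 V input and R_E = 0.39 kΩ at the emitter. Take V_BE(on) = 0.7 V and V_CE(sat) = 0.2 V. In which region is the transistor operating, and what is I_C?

Assume active: I_B = (6.7 − 0.7)/(33 + 151×0.39) = 0.0653 mA, I_C = β·I_B = 9.79 mA.
Then V_CE = 10 − 9.79×1 − 9.86×0.39 = -3.64 V < 0.2 V — the active assumption fails.
Re-solve with V_CE = 0.2 V. KCL at the emitter: V_E/R_E = (V_BB−0.7−V_E)/R_B + (V_CC−0.2−V_E)/R_C, giving V_E = 2.78 V.
I_C = (V_CC − 0.2 − V_E)/R_C = (9.8 − 2.78)/1 = 7.02 mA.
Check: I_B = (6 − 2.78)/33 = 0.0977 mA, and β·I_B = 14.6 mA > I_C, confirming saturation.

saturation; I_C ≈ 7 mA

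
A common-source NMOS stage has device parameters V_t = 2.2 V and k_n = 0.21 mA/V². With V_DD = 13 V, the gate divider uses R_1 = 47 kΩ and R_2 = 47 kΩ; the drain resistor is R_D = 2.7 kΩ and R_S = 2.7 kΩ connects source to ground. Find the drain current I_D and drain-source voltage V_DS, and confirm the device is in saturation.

I_D ≈ 0.66 mA, V_DS ≈ 9.4 V

V_G = V_DD·R_2/(R_1+R_2) = 13×47/94 = 6.5 V.
Assume saturation: I_D = (k_n/2)(V_GS − V_t)² with V_GS = V_G − I_D·R_S = 6.5 − 2.7·I_D.
Substituting gives 0.765·I_D² − 3.44·I_D + 1.94 = 0, with roots I_D = 0.662 or 3.83 mA.
The root I_D = 3.83 mA gives V_GS = -3.84 V ≤ V_t, so take I_D = 0.662 mA.
Then V_GS = 4.71 V and V_DS = V_DD − I_D(R_D+R_S) = 13 − 0.662×5.4 = 9.42 V.
Saturation requires V_DS ≥ V_GS − V_t = 2.51 V; 9.42 ≥ 2.51 ✓.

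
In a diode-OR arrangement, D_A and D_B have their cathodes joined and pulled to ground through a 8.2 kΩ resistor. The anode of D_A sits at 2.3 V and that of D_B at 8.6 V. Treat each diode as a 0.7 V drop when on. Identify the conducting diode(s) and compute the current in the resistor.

Only D_B conducts; I_R ≈ 0.96 mA

Assume both conduct. Then node N would need to be at both 2.3−0.7 = 1.6 V and 8.6−0.7 = 7.9 V, which is impossible.
Assume only D_B conducts: V_N = 8.6 − 0.7 = 7.9 V, so I_R = 7.9/8.2 = 0.963 mA.
Check D_A: its anode-to-cathode voltage is 2.3 − 7.9 = -5.6 V < 0.7 V, so it is off. The assumption is consistent.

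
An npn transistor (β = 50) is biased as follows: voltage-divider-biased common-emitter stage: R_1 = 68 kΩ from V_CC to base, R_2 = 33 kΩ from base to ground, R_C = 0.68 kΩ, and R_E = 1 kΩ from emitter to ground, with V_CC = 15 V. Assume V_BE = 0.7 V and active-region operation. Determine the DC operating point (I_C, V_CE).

Thevenize the base divider: V_Th = V_CC·R_2/(R_1+R_2) = 15×33/101 = 4.9 V, R_Th = R_1‖R_2 = 22.2 kΩ.
Base-emitter loop: V_Th = I_B·R_Th + V_BE + (β+1)I_B·R_E, so I_B = (4.9 − 0.7) / (22.2 + 51×1) = 0.0574 mA.
I_C = β·I_B = 50×0.0574 = 2.87 mA, and I_E = (β+1)I_B = 2.93 mA.
V_CE = V_CC − I_C·R_C − I_E·R_E = 15 − 2.87×0.68 − 2.93×1 = 10.1 V.
V_CE = 10.1 V > 0.2 V confirms active-region operation.

I_C ≈ 2.9 mA, V_CE ≈ 10 V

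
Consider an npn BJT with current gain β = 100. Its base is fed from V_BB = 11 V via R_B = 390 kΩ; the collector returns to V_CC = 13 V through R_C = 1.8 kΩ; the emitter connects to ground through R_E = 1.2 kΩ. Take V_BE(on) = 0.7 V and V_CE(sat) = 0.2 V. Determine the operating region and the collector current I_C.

active; I_C ≈ 2 mA

Assume active. Base-emitter loop: I_B = (V_BB − V_BE)/(R_B + (β+1)R_E) = (11 − 0.7)/(390 + 101×1.2) = 0.0201 mA.
I_C = β·I_B = 100×0.0201 = 2.01 mA.
V_CE = V_CC − I_C·R_C − I_E·R_E = 13 − 2.01×1.8 − 2.04×1.2 = 6.93 V > V_CE(sat), so the active-region assumption holds.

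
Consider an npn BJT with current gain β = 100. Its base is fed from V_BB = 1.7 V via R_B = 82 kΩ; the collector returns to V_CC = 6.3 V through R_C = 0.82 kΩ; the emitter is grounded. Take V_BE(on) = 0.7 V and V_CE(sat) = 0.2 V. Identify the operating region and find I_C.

active; I_C ≈ 1.2 mA

Assume active. Base-emitter loop: I_B = (V_BB − V_BE)/R_B = (1.7 − 0.7)/82 = 0.0122 mA.
I_C = β·I_B = 100×0.0122 = 1.22 mA.
V_CE = V_CC − I_C·R_C = 6.3 − 1.22×0.82 = 5.3 V > V_CE(sat), so the active-region assumption holds.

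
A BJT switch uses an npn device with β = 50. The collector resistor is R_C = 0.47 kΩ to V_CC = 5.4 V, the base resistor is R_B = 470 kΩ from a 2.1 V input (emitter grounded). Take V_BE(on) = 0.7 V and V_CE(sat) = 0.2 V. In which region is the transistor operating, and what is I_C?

active; I_C ≈ 0.15 mA

Assume active. Base-emitter loop: I_B = (V_BB − V_BE)/R_B = (2.1 − 0.7)/470 = 0.00298 mA.
I_C = β·I_B = 50×0.00298 = 0.149 mA.
V_CE = V_CC − I_C·R_C = 5.4 − 0.149×0.47 = 5.33 V > V_CE(sat), so the active-region assumption holds.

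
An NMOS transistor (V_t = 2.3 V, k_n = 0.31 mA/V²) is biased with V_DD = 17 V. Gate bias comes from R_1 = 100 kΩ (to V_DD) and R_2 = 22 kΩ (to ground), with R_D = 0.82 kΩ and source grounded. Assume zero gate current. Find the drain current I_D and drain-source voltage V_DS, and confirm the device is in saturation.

V_G = V_DD·R_2/(R_1+R_2) = 17×22/122 = 3.07 V. With the source grounded, V_GS = V_G = 3.07 V.
Assume saturation: I_D = (k_n/2)(V_GS − V_t)² = (0.31/2)×(3.07 − 2.3)² = 0.155×0.766² = 0.0908 mA.
V_DS = V_DD − I_D·R_D = 17 − 0.0908×0.82 = 16.9 V.
Saturation requires V_DS ≥ V_GS − V_t = 0.766 V; 16.9 ≥ 0.766 ✓.

I_D ≈ 0.091 mA, V_DS ≈ 17 V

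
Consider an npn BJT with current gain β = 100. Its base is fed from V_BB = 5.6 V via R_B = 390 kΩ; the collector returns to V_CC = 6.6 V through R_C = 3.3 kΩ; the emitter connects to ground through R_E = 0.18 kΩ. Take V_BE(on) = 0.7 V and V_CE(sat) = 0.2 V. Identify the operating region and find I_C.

Assume active. Base-emitter loop: I_B = (V_BB − V_BE)/(R_B + (β+1)R_E) = (5.6 − 0.7)/(390 + 101×0.18) = 0.012 mA.
I_C = β·I_B = 100×0.012 = 1.2 mA.
V_CE = V_CC − I_C·R_C − I_E·R_E = 6.6 − 1.2×3.3 − 1.21×0.18 = 2.42 V > V_CE(sat), so the active-region assumption holds.

active; I_C ≈ 1.2 mA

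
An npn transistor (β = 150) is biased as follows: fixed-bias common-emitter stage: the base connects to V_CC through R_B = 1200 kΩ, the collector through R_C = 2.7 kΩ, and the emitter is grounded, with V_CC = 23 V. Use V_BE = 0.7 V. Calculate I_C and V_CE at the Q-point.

I_C ≈ 2.8 mA, V_CE ≈ 15 V

Base loop: V_CC = I_B·R_B + V_BE, so I_B = (23 − 0.7)/1200 kΩ = 0.0186 mA.
In the active region I_C = β·I_B = 150 × 0.0186 = 2.79 mA.
Collector loop: V_CE = V_CC − I_C·R_C = 23 − 2.79×2.7 = 15.5 V.
Since V_CE = 15.5 V > V_CE(sat) ≈ 0.2 V, the transistor is in the active region as assumed.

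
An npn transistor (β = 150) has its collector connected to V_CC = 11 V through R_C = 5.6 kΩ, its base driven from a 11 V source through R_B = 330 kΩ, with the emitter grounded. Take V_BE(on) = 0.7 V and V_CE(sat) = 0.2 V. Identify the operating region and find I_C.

Assume active: I_B = (11 − 0.7)/330 = 0.0312 mA, giving I_C = β·I_B = 4.68 mA.
But then V_CE = 11 − 4.68×5.6 = -15.2 V < V_CE(sat) = 0.2 V — impossible in the active region.
So the transistor is saturated. With V_CE = 0.2 V, I_C = (V_CC − 0.2)/R_C = 10.8/5.6 = 1.93 mA.
Check: β·I_B = 4.68 mA > I_C = 1.93 mA, confirming saturation.

saturation; I_C ≈ 1.9 mA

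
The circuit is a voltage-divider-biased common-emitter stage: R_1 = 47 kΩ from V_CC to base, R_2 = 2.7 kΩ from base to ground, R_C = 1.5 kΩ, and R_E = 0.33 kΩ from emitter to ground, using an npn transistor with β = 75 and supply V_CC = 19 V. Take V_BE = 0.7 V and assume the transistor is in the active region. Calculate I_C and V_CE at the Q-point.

Thevenize the base divider: V_Th = V_CC·R_2/(R_1+R_2) = 19×2.7/49.7 = 1.03 V, R_Th = R_1‖R_2 = 2.55 kΩ.
Base-emitter loop: V_Th = I_B·R_Th + V_BE + (β+1)I_B·R_E, so I_B = (1.03 − 0.7) / (2.55 + 76×0.33) = 0.012 mA.
I_C = β·I_B = 75×0.012 = 0.902 mA, and I_E = (β+1)I_B = 0.914 mA.
V_CE = V_CC − I_C·R_C − I_E·R_E = 19 − 0.902×1.5 − 0.914×0.33 = 17.3 V.
V_CE = 17.3 V > 0.2 V confirms active-region operation.

I_C ≈ 0.9 mA, V_CE ≈ 17 V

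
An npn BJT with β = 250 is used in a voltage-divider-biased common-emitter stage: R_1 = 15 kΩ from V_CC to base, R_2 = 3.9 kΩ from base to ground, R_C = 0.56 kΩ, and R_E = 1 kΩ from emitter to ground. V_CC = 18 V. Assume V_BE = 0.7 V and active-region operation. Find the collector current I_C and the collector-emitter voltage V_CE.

I_C ≈ 3 mA, V_CE ≈ 13 V

Thevenize the base divider: V_Th = V_CC·R_2/(R_1+R_2) = 18×3.9/18.9 = 3.71 V, R_Th = R_1‖R_2 = 3.1 kΩ.
Base-emitter loop: V_Th = I_B·R_Th + V_BE + (β+1)I_B·R_E, so I_B = (3.71 − 0.7) / (3.1 + 251×1) = 0.0119 mA.
I_C = β·I_B = 250×0.0119 = 2.97 mA, and I_E = (β+1)I_B = 2.98 mA.
V_CE = V_CC − I_C·R_C − I_E·R_E = 18 − 2.97×0.56 − 2.98×1 = 13.4 V.
V_CE = 13.4 V > 0.2 V confirms active-region operation.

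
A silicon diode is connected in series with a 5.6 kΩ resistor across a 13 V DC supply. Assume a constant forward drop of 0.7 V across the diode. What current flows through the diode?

KVL around the loop: 13 = V_D + I·R = 0.7 + I × 5.6 kΩ.
So I = (13 − 0.7) / 5.6 kΩ = 12.3 / 5.6 = 2.2 mA.

I ≈ 2.2 mA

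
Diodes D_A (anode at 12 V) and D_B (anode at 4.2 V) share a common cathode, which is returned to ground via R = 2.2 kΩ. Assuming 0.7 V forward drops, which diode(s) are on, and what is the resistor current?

Only D_A conducts; I_R ≈ 5.1 mA

Assume both conduct. Then node N would need to be at both 12−0.7 = 11.3 V and 4.2−0.7 = 3.5 V, which is impossible.
Assume only D_A conducts: V_N = 12 − 0.7 = 11.3 V, so I_R = 11.3/2.2 = 5.14 mA.
Check D_B: its anode-to-cathode voltage is 4.2 − 11.3 = -7.1 V < 0.7 V, so it is off. The assumption is consistent.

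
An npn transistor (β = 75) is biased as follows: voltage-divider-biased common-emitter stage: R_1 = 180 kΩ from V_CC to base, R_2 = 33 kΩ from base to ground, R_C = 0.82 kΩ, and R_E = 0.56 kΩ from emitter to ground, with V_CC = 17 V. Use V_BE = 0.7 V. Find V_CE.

Thevenize the base divider: V_Th = V_CC·R_2/(R_1+R_2) = 17×33/213 = 2.63 V, R_Th = R_1‖R_2 = 27.9 kΩ.
Base-emitter loop: V_Th = I_B·R_Th + V_BE + (β+1)I_B·R_E, so I_B = (2.63 − 0.7) / (27.9 + 76×0.56) = 0.0275 mA.
I_C = β·I_B = 75×0.0275 = 2.06 mA, and I_E = (β+1)I_B = 2.09 mA.
V_CE = V_CC − I_C·R_C − I_E·R_E = 17 − 2.06×0.82 − 2.09×0.56 = 14.1 V.
V_CE = 14.1 V > 0.2 V confirms active-region operation.

V_CE ≈ 14 V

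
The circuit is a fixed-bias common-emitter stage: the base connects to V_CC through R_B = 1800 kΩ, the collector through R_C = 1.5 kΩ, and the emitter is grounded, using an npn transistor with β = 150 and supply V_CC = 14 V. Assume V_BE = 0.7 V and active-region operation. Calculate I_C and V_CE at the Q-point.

I_C ≈ 1.1 mA, V_CE ≈ 12 V

Base loop: V_CC = I_B·R_B + V_BE, so I_B = (14 − 0.7)/1800 kΩ = 0.00739 mA.
In the active region I_C = β·I_B = 150 × 0.00739 = 1.11 mA.
Collector loop: V_CE = V_CC − I_C·R_C = 14 − 1.11×1.5 = 12.3 V.
Since V_CE = 12.3 V > V_CE(sat) ≈ 0.2 V, the transistor is in the active region as assumed.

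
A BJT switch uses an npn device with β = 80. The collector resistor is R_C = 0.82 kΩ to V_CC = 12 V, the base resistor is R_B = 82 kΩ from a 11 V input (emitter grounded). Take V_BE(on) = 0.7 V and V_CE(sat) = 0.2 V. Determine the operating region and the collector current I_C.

Assume active. Base-emitter loop: I_B = (V_BB − V_BE)/R_B = (11 − 0.7)/82 = 0.126 mA.
I_C = β·I_B = 80×0.126 = 10 mA.
V_CE = V_CC − I_C·R_C = 12 − 10×0.82 = 3.76 V > V_CE(sat), so the active-region assumption holds.

active; I_C ≈ 10 mA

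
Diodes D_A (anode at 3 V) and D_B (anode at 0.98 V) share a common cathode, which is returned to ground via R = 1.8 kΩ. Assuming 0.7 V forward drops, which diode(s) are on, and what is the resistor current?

Only D_A conducts; I_R ≈ 1.3 mA

Assume both conduct. Then node N would need to be at both 3−0.7 = 2.3 V and 0.98−0.7 = 0.28 V, which is impossible.
Assume only D_A conducts: V_N = 3 − 0.7 = 2.3 V, so I_R = 2.3/1.8 = 1.28 mA.
Check D_B: its anode-to-cathode voltage is 0.98 − 2.3 = -1.32 V < 0.7 V, so it is off. The assumption is consistent.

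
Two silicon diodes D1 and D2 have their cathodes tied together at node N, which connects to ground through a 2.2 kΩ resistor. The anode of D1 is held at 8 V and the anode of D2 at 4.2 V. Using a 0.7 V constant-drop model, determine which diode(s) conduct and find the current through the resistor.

Assume both conduct. Then node N would need to be at both 8−0.7 = 7.3 V and 4.2−0.7 = 3.5 V, which is impossible.
Assume only D1 conducts: V_N = 8 − 0.7 = 7.3 V, so I_R = 7.3/2.2 = 3.32 mA.
Check D2: its anode-to-cathode voltage is 4.2 − 7.3 = -3.1 V < 0.7 V, so it is off. The assumption is consistent.

Only D1 conducts; I_R ≈ 3.3 mA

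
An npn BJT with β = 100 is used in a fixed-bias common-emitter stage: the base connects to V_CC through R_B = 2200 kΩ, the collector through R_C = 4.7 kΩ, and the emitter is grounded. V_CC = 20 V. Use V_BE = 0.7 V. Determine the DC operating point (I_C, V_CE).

I_C ≈ 0.88 mA, V_CE ≈ 16 V

Base loop: V_CC = I_B·R_B + V_BE, so I_B = (20 − 0.7)/2200 kΩ = 0.00877 mA.
In the active region I_C = β·I_B = 100 × 0.00877 = 0.877 mA.
Collector loop: V_CE = V_CC − I_C·R_C = 20 − 0.877×4.7 = 15.9 V.
Since V_CE = 15.9 V > V_CE(sat) ≈ 0.2 V, the transistor is in the active region as assumed.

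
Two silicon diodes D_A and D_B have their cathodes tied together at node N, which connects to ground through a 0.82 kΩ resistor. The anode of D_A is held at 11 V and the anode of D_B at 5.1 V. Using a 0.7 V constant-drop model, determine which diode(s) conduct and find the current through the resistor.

Only D_A conducts; I_R ≈ 13 mA

Assume both conduct. Then node N would need to be at both 11−0.7 = 10.3 V and 5.1−0.7 = 4.4 V, which is impossible.
Assume only D_A conducts: V_N = 11 − 0.7 = 10.3 V, so I_R = 10.3/0.82 = 12.6 mA.
Check D_B: its anode-to-cathode voltage is 5.1 − 10.3 = -5.2 V < 0.7 V, so it is off. The assumption is consistent.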